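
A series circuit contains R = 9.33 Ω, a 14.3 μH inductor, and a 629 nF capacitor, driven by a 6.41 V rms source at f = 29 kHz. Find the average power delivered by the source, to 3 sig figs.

ω = 2πf = 182200 rad/s
X_L = ωL = 2.61 Ω
X_C = 1/(ωC) = 8.73 Ω
Net reactance X = X_L − X_C = -6.12 Ω
Z = 9.33 − j6.12 Ω
|Z| = √(9.33² + 6.12²) = 11.2 Ω
∠Z = arctan(-6.12/9.33) = -33.3°
I = V/|Z| = 574 mA
P = VI cos φ = 6.41 × 0.574 × cos(-33.3°) = 3.08 W

3.08 W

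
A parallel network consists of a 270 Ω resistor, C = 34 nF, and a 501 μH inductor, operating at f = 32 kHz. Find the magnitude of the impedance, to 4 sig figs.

207.3 Ω

ω = 2πf = 201100 rad/s
X_L = ωL = 100.7 Ω
X_C = 1/(ωC) = 146.3 Ω
Parallel: admittances add. Y = 1/R + 1/(jωL) + jωC
Y = (0.003704 − j0.003091) S
|Y| = 0.004824 S → |Z| = 1/|Y| = 207.3 Ω, ∠Z = −∠Y = 39.85°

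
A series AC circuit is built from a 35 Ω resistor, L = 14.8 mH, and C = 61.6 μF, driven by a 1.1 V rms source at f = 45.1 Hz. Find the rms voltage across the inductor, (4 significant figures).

ω = 2πf = 283.4 rad/s
X_L = ωL = 4.194 Ω
X_C = 1/(ωC) = 57.29 Ω
Net reactance X = X_L − X_C = -53.09 Ω
Z = 35.00 − j53.09 Ω
|Z| = √(35.00² + 53.09²) = 63.59 Ω
I = V/|Z| = 17.30 mA
V_L = I·|Z_L| = 0.01730 × 4.194 = 0.07254 V

0.07254 V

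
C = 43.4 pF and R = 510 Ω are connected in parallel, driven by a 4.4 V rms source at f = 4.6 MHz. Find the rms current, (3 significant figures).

10.2 mA

ω = 2πf = 2.89e+07 rad/s
X_C = 1/(ωC) = 797 Ω
Parallel: admittances add. Y = 1/R + jωC
Y = (0.00196 + j0.00125) S
|Y| = 0.00233 S → |Z| = 1/|Y| = 430 Ω, ∠Z = −∠Y = -32.6°
I = V/|Z| = 4.4/430 = 10.2 mA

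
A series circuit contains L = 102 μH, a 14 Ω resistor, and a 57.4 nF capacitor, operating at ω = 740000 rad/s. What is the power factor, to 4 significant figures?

X_L = ωL = 75.48 Ω
X_C = 1/(ωC) = 23.54 Ω
Net reactance X = X_L − X_C = 51.94 Ω
Z = 14.00 + j51.94 Ω
|Z| = √(14.00² + 51.94²) = 53.79 Ω
∠Z = arctan(51.94/14.00) = 74.91°
cos φ = cos(74.91°) = 0.2603

0.2603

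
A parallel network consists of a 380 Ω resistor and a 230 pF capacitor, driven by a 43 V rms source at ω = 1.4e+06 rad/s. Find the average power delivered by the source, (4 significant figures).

4.866 W

X_C = 1/(ωC) = 3106 Ω
Parallel: admittances add. Y = 1/R + jωC
Y = (0.002632 + j0.0003220) S
|Y| = 0.002651 S → |Z| = 1/|Y| = 377.2 Ω, ∠Z = −∠Y = -6.976°
I = V/|Z| = 114.0 mA
P = VI cos φ = 43 × 0.1140 × cos(-6.976°) = 4.866 W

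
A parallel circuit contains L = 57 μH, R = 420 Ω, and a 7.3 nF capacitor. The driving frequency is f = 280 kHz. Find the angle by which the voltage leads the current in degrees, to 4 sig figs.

-50.33°

ω = 2πf = 1.759e+06 rad/s
X_L = ωL = 100.3 Ω
X_C = 1/(ωC) = 77.86 Ω
Parallel: admittances add. Y = 1/R + 1/(jωL) + jωC
Y = (0.002381 + j0.002871) S
|Y| = 0.003730 S → |Z| = 1/|Y| = 268.1 Ω, ∠Z = −∠Y = -50.33°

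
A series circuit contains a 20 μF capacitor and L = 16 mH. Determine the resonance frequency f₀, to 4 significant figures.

ω₀ = 1/√(LC) = 1/√(0.016 × 2e-05) = 1768 rad/s
f₀ = ω₀/(2π) = 281.3 Hz

281.3 Hz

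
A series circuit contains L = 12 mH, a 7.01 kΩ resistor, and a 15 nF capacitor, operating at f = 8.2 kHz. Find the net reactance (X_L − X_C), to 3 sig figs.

ω = 2πf = 51520 rad/s
X_L = ωL = 618 Ω
X_C = 1/(ωC) = 1290 Ω
X = 618 − 1290 = -676 Ω

-676 Ω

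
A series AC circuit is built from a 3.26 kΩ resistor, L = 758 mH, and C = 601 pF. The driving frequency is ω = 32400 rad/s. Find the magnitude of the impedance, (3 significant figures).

X_L = ωL = 24600 Ω
X_C = 1/(ωC) = 51400 Ω
Net reactance X = X_L − X_C = -26800 Ω
Z = 3260 − j26800 Ω
|Z| = √(3260² + 26800²) = 27000 Ω

27000 Ω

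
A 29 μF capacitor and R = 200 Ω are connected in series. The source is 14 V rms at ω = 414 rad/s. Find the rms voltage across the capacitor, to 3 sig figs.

5.38 V

X_C = 1/(ωC) = 83.3 Ω
Z = 200 − j83.3 Ω
|Z| = √(200² + 83.3²) = 217 Ω
I = V/|Z| = 64.6 mA
V_C = I·|Z_C| = 0.0646 × 83.3 = 5.38 V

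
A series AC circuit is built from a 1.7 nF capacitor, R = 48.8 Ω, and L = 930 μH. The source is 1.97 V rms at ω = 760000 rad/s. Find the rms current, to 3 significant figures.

23.7 mA

X_L = ωL = 707 Ω
X_C = 1/(ωC) = 774 Ω
Net reactance X = X_L − X_C = -67.2 Ω
Z = 48.8 − j67.2 Ω
|Z| = √(48.8² + 67.2²) = 83.0 Ω
I = V/|Z| = 1.97/83.0 = 23.7 mA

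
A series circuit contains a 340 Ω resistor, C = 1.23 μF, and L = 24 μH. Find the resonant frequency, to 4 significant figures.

ω₀ = 1/√(LC) = 1/√(2.4e-05 × 1.23e-06) = 184100 rad/s
f₀ = ω₀/(2π) = 29.29 kHz

29.29 kHz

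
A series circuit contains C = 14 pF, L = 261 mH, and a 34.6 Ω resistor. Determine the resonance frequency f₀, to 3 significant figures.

ω₀ = 1/√(LC) = 1/√(0.261 × 1.4e-11) = 523100 rad/s
f₀ = ω₀/(2π) = 83.3 kHz

83.3 kHz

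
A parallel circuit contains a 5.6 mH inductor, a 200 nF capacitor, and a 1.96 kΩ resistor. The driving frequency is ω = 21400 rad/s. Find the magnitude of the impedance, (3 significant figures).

244 Ω

X_L = ωL = 120 Ω
X_C = 1/(ωC) = 234 Ω
Parallel: admittances add. Y = 1/R + 1/(jωL) + jωC
Y = (0.000510 − j0.00406) S
|Y| = 0.00410 S → |Z| = 1/|Y| = 244 Ω, ∠Z = −∠Y = 82.8°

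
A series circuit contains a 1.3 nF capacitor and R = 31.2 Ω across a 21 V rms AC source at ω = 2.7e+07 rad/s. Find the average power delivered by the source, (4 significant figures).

X_C = 1/(ωC) = 28.49 Ω
Z = 31.20 − j28.49 Ω
|Z| = √(31.20² + 28.49²) = 42.25 Ω
∠Z = arctan(-28.49/31.20) = -42.40°
I = V/|Z| = 497.0 mA
P = VI cos φ = 21 × 0.4970 × cos(-42.40°) = 7.708 W

7.708 W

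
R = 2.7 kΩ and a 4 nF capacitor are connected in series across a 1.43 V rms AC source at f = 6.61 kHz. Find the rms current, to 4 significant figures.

216.8 μA

ω = 2πf = 41530 rad/s
X_C = 1/(ωC) = 6019 Ω
Z = 2700 − j6019 Ω
|Z| = √(2700² + 6019²) = 6597 Ω
I = V/|Z| = 1.43/6597 = 216.8 μA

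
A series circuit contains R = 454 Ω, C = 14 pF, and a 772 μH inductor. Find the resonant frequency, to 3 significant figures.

ω₀ = 1/√(LC) = 1/√(0.000772 × 1.4e-11) = 9.619e+06 rad/s
f₀ = ω₀/(2π) = 1.53 MHz

1.53 MHz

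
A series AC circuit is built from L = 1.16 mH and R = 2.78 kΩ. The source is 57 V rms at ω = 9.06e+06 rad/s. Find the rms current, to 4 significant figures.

5.243 mA

X_L = ωL = 10510 Ω
Z = 2780 + j10510 Ω
|Z| = √(2780² + 10510²) = 10870 Ω
I = V/|Z| = 57/10870 = 5.243 mA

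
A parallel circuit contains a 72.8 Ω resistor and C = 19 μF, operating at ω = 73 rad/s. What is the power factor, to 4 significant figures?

0.9949

X_C = 1/(ωC) = 721.0 Ω
Parallel: admittances add. Y = 1/R + jωC
Y = (0.01374 + j0.001387) S
|Y| = 0.01381 S → |Z| = 1/|Y| = 72.43 Ω, ∠Z = −∠Y = -5.766°
cos φ = cos(-5.766°) = 0.9949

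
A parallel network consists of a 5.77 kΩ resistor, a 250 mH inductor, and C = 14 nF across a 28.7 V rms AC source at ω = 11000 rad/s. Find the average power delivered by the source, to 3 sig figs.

X_L = ωL = 2750 Ω
X_C = 1/(ωC) = 6490 Ω
Parallel: admittances add. Y = 1/R + 1/(jωL) + jωC
Y = (0.000173 − j0.000210) S
|Y| = 0.000272 S → |Z| = 1/|Y| = 3680 Ω, ∠Z = −∠Y = 50.4°
I = V/|Z| = 7.81 mA
P = VI cos φ = 28.7 × 0.00781 × cos(50.4°) = 143 mW

143 mW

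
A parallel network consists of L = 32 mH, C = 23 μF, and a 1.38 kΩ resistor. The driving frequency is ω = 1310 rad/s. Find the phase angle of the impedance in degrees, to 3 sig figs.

X_L = ωL = 41.9 Ω
X_C = 1/(ωC) = 33.2 Ω
Parallel: admittances add. Y = 1/R + 1/(jωL) + jωC
Y = (0.000725 + j0.00628) S
|Y| = 0.00632 S → |Z| = 1/|Y| = 158 Ω, ∠Z = −∠Y = -83.4°

-83.4°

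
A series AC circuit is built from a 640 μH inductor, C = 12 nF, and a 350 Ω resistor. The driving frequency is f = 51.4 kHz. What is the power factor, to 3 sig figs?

0.989

ω = 2πf = 323000 rad/s
X_L = ωL = 207 Ω
X_C = 1/(ωC) = 258 Ω
Net reactance X = X_L − X_C = -51.3 Ω
Z = 350 − j51.3 Ω
|Z| = √(350² + 51.3²) = 354 Ω
∠Z = arctan(-51.3/350) = -8.35°
cos φ = cos(-8.35°) = 0.989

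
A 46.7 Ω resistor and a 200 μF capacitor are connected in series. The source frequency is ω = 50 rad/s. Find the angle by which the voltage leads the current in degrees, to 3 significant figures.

X_C = 1/(ωC) = 100 Ω
Z = 46.7 − j100 Ω
|Z| = √(46.7² + 100²) = 110 Ω
∠Z = arctan(-100/46.7) = -65.0°

-65.0°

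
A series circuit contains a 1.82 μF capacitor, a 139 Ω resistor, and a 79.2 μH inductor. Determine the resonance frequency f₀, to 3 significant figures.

ω₀ = 1/√(LC) = 1/√(7.92e-05 × 1.82e-06) = 83290 rad/s
f₀ = ω₀/(2π) = 13.3 kHz

13.3 kHz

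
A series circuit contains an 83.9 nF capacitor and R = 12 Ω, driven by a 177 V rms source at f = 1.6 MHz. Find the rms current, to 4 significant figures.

ω = 2πf = 1.005e+07 rad/s
X_C = 1/(ωC) = 1.186 Ω
Z = 12.00 − j1.186 Ω
|Z| = √(12.00² + 1.186²) = 12.06 Ω
I = V/|Z| = 177/12.06 = 14.68 A

14.68 A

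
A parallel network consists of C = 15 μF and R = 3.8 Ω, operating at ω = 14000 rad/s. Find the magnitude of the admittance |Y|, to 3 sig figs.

X_C = 1/(ωC) = 4.76 Ω
Parallel: admittances add. Y = 1/R + jωC
Y = (0.263 + j0.210) S
|Y| = 0.337 S → |Z| = 1/|Y| = 2.97 Ω, ∠Z = −∠Y = -38.6°

337 mS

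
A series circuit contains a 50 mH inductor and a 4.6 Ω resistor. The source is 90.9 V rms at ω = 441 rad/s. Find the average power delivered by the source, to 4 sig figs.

X_L = ωL = 22.05 Ω
Z = 4.600 + j22.05 Ω
|Z| = √(4.600² + 22.05²) = 22.52 Ω
∠Z = arctan(22.05/4.600) = 78.22°
I = V/|Z| = 4.036 A
P = VI cos φ = 90.9 × 4.036 × cos(78.22°) = 74.91 W

74.91 W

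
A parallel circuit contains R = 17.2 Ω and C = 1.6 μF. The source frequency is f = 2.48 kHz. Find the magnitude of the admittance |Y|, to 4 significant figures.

ω = 2πf = 15580 rad/s
X_C = 1/(ωC) = 40.11 Ω
Parallel: admittances add. Y = 1/R + jωC
Y = (0.05814 + j0.02493) S
|Y| = 0.06326 S → |Z| = 1/|Y| = 15.81 Ω, ∠Z = −∠Y = -23.21°

63.26 mS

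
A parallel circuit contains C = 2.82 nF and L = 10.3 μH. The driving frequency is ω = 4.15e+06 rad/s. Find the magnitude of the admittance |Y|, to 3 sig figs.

X_L = ωL = 42.7 Ω
X_C = 1/(ωC) = 85.4 Ω
Parallel: admittances add. Y = 1/(jωL) + jωC
Y = (0 − j0.0117) S
|Y| = 0.0117 S → |Z| = 1/|Y| = 85.5 Ω, ∠Z = −∠Y = 90.0°

11.7 mS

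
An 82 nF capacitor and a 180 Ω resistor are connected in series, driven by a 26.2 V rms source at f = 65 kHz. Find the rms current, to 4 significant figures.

ω = 2πf = 408400 rad/s
X_C = 1/(ωC) = 29.86 Ω
Z = 180.0 − j29.86 Ω
|Z| = √(180.0² + 29.86²) = 182.5 Ω
I = V/|Z| = 26.2/182.5 = 143.6 mA

143.6 mA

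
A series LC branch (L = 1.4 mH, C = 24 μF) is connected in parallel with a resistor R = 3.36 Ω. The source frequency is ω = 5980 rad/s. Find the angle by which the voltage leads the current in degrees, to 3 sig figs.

X_L = ωL = 8.37 Ω
X_C = 1/(ωC) = 6.97 Ω
Branch 1: Z₁ = R = 3.36 Ω
Branch 2 (series LC): Z₂ = j(X_L − X_C) = j1.40 Ω
Parallel: Z = Z₁Z₂/(Z₁+Z₂), |Z| = 1.30 Ω, ∠Z = 67.3°

67.3°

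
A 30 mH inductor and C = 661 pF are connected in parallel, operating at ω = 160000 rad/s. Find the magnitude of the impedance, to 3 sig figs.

X_L = ωL = 4800 Ω
X_C = 1/(ωC) = 9460 Ω
Parallel: admittances add. Y = 1/(jωL) + jωC
Y = (0 − j0.000103) S
|Y| = 0.000103 S → |Z| = 1/|Y| = 9750 Ω, ∠Z = −∠Y = 90.0°

9750 Ω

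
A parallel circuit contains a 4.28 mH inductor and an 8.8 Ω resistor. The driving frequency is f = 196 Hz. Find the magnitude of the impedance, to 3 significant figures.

4.52 Ω

ω = 2πf = 1232 rad/s
X_L = ωL = 5.27 Ω
Parallel: admittances add. Y = 1/R + 1/(jωL)
Y = (0.114 − j0.190) S
|Y| = 0.221 S → |Z| = 1/|Y| = 4.52 Ω, ∠Z = −∠Y = 59.1°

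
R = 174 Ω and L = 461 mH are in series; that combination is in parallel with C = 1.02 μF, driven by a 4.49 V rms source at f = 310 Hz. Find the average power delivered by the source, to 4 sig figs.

4.193 mW

ω = 2πf = 1948 rad/s
X_L = ωL = 897.9 Ω
X_C = 1/(ωC) = 503.3 Ω
Branch 1 (R+jX_L): Z₁ = 174.0 + j897.9 Ω, |Z₁| = 914.6 Ω
Branch 2 (−jX_C): Z₂ = −j503.3 Ω
Parallel: Z = Z₁Z₂/(Z₁+Z₂), |Z| = 1068 Ω, ∠Z = -77.17°
I = V/|Z| = 4.206 mA
P = VI cos φ = 4.49 × 0.004206 × cos(-77.17°) = 4.193 mW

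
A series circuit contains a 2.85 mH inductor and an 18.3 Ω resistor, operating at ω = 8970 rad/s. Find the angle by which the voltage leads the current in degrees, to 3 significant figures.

X_L = ωL = 25.6 Ω
Z = 18.3 + j25.6 Ω
|Z| = √(18.3² + 25.6²) = 31.4 Ω
∠Z = arctan(25.6/18.3) = 54.4°

54.4°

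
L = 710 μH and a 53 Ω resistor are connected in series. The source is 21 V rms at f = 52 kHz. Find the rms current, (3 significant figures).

88.3 mA

ω = 2πf = 326700 rad/s
X_L = ωL = 232 Ω
Z = 53.0 + j232 Ω
|Z| = √(53.0² + 232²) = 238 Ω
I = V/|Z| = 21/238 = 88.3 mA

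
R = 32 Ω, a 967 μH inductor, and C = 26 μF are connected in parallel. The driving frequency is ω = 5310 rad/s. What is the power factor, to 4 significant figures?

0.4828

X_L = ωL = 5.135 Ω
X_C = 1/(ωC) = 7.243 Ω
Parallel: admittances add. Y = 1/R + 1/(jωL) + jωC
Y = (0.03125 − j0.05669) S
|Y| = 0.06473 S → |Z| = 1/|Y| = 15.45 Ω, ∠Z = −∠Y = 61.13°
cos φ = cos(61.13°) = 0.4828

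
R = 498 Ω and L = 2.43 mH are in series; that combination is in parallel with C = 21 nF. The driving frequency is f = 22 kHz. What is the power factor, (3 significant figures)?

0.573

ω = 2πf = 138200 rad/s
X_L = ωL = 336 Ω
X_C = 1/(ωC) = 344 Ω
Branch 1 (R+jX_L): Z₁ = 498 + j336 Ω, |Z₁| = 601 Ω
Branch 2 (−jX_C): Z₂ = −j344 Ω
Parallel: Z = Z₁Z₂/(Z₁+Z₂), |Z| = 415 Ω, ∠Z = -55.0°
cos φ = cos(-55.0°) = 0.573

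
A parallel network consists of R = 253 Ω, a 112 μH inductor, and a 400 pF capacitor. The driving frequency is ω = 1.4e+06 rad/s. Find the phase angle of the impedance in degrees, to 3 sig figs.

X_L = ωL = 157 Ω
X_C = 1/(ωC) = 1790 Ω
Parallel: admittances add. Y = 1/R + 1/(jωL) + jωC
Y = (0.00395 − j0.00582) S
|Y| = 0.00703 S → |Z| = 1/|Y| = 142 Ω, ∠Z = −∠Y = 55.8°

55.8°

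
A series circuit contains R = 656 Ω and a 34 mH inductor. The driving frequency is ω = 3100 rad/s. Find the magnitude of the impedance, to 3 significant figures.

X_L = ωL = 105 Ω
Z = 656 + j105 Ω
|Z| = √(656² + 105²) = 664 Ω

664 Ω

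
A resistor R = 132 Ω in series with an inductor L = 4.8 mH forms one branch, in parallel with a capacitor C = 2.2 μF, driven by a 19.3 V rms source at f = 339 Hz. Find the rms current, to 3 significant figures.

166 mA

ω = 2πf = 2130 rad/s
X_L = ωL = 10.2 Ω
X_C = 1/(ωC) = 213 Ω
Branch 1 (R+jX_L): Z₁ = 132 + j10.2 Ω, |Z₁| = 132 Ω
Branch 2 (−jX_C): Z₂ = −j213 Ω
Parallel: Z = Z₁Z₂/(Z₁+Z₂), |Z| = 117 Ω, ∠Z = -28.6°
I = V/|Z| = 19.3/117 = 166 mA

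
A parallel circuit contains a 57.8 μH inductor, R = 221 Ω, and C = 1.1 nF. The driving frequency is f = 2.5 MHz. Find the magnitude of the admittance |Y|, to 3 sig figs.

16.8 mS

ω = 2πf = 1.571e+07 rad/s
X_L = ωL = 908 Ω
X_C = 1/(ωC) = 57.9 Ω
Parallel: admittances add. Y = 1/R + 1/(jωL) + jωC
Y = (0.00452 + j0.0162) S
|Y| = 0.0168 S → |Z| = 1/|Y| = 59.5 Ω, ∠Z = −∠Y = -74.4°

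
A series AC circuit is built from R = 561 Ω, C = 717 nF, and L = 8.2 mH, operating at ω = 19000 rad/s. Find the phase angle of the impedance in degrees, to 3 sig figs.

X_L = ωL = 156 Ω
X_C = 1/(ωC) = 73.4 Ω
Net reactance X = X_L − X_C = 82.4 Ω
Z = 561 + j82.4 Ω
|Z| = √(561² + 82.4²) = 567 Ω
∠Z = arctan(82.4/561) = 8.36°

8.36°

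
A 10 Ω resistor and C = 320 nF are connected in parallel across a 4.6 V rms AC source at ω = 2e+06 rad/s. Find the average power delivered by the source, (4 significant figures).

X_C = 1/(ωC) = 1.562 Ω
Parallel: admittances add. Y = 1/R + jωC
Y = (0.1000 + j0.6400) S
|Y| = 0.6478 S → |Z| = 1/|Y| = 1.544 Ω, ∠Z = −∠Y = -81.12°
I = V/|Z| = 2.980 A
P = VI cos φ = 4.6 × 2.980 × cos(-81.12°) = 2.116 W

2.116 W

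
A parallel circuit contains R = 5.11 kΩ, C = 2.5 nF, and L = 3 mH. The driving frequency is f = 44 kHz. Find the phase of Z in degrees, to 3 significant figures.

ω = 2πf = 276500 rad/s
X_L = ωL = 829 Ω
X_C = 1/(ωC) = 1450 Ω
Parallel: admittances add. Y = 1/R + 1/(jωL) + jωC
Y = (0.000196 − j0.000515) S
|Y| = 0.000551 S → |Z| = 1/|Y| = 1820 Ω, ∠Z = −∠Y = 69.2°

69.2°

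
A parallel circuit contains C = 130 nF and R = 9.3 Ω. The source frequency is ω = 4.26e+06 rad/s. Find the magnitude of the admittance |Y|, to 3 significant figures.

X_C = 1/(ωC) = 1.81 Ω
Parallel: admittances add. Y = 1/R + jωC
Y = (0.108 + j0.554) S
|Y| = 0.564 S → |Z| = 1/|Y| = 1.77 Ω, ∠Z = −∠Y = -79.0°

564 mS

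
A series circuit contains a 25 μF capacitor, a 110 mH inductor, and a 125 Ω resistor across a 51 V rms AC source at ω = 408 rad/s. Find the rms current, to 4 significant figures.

375.5 mA

X_L = ωL = 44.88 Ω
X_C = 1/(ωC) = 98.04 Ω
Net reactance X = X_L − X_C = -53.16 Ω
Z = 125.0 − j53.16 Ω
|Z| = √(125.0² + 53.16²) = 135.8 Ω
I = V/|Z| = 51/135.8 = 375.5 mA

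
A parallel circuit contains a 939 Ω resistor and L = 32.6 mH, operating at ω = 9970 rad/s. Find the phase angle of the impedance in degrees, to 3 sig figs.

X_L = ωL = 325 Ω
Parallel: admittances add. Y = 1/R + 1/(jωL)
Y = (0.00106 − j0.00308) S
|Y| = 0.00326 S → |Z| = 1/|Y| = 307 Ω, ∠Z = −∠Y = 70.9°

70.9°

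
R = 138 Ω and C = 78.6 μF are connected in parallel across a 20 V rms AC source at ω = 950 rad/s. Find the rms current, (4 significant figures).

X_C = 1/(ωC) = 13.39 Ω
Parallel: admittances add. Y = 1/R + jωC
Y = (0.007246 + j0.07467) S
|Y| = 0.07502 S → |Z| = 1/|Y| = 13.33 Ω, ∠Z = −∠Y = -84.46°
I = V/|Z| = 20/13.33 = 1.500 A

1.500 A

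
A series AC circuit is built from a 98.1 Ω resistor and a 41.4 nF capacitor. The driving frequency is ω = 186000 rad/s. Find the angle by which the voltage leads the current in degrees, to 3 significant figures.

X_C = 1/(ωC) = 130 Ω
Z = 98.1 − j130 Ω
|Z| = √(98.1² + 130²) = 163 Ω
∠Z = arctan(-130/98.1) = -52.9°

-52.9°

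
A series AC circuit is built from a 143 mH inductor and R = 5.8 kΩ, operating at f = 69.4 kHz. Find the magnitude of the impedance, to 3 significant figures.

62600 Ω

ω = 2πf = 436100 rad/s
X_L = ωL = 62400 Ω
Z = 5800 + j62400 Ω
|Z| = √(5800² + 62400²) = 62600 Ω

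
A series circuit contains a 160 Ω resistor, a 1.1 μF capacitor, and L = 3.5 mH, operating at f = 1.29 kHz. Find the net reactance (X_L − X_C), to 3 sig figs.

ω = 2πf = 8105 rad/s
X_L = ωL = 28.4 Ω
X_C = 1/(ωC) = 112 Ω
X = 28.4 − 112 = -83.8 Ω

-83.8 Ω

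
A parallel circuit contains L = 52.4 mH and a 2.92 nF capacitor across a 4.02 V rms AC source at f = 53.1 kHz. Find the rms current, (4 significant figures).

3.686 mA

ω = 2πf = 333600 rad/s
X_L = ωL = 17480 Ω
X_C = 1/(ωC) = 1026 Ω
Parallel: admittances add. Y = 1/(jωL) + jωC
Y = (0 + j0.0009170) S
|Y| = 0.0009170 S → |Z| = 1/|Y| = 1090 Ω, ∠Z = −∠Y = -90.00°
I = V/|Z| = 4.02/1090 = 3.686 mA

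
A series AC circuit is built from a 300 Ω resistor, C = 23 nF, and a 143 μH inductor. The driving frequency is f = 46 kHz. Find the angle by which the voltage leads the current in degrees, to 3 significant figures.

ω = 2πf = 289000 rad/s
X_L = ωL = 41.3 Ω
X_C = 1/(ωC) = 150 Ω
Net reactance X = X_L − X_C = -109 Ω
Z = 300 − j109 Ω
|Z| = √(300² + 109²) = 319 Ω
∠Z = arctan(-109/300) = -20.0°

-20.0°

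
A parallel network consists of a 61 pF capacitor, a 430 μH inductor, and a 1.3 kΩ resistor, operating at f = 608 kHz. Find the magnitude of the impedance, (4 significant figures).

1168 Ω

ω = 2πf = 3.82e+06 rad/s
X_L = ωL = 1643 Ω
X_C = 1/(ωC) = 4291 Ω
Parallel: admittances add. Y = 1/R + 1/(jωL) + jωC
Y = (0.0007692 − j0.0003757) S
|Y| = 0.0008561 S → |Z| = 1/|Y| = 1168 Ω, ∠Z = −∠Y = 26.03°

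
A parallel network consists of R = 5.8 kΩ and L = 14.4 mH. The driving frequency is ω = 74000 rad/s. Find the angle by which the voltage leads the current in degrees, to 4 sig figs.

X_L = ωL = 1066 Ω
Parallel: admittances add. Y = 1/R + 1/(jωL)
Y = (0.0001724 − j0.0009384) S
|Y| = 0.0009541 S → |Z| = 1/|Y| = 1048 Ω, ∠Z = −∠Y = 79.59°

79.59°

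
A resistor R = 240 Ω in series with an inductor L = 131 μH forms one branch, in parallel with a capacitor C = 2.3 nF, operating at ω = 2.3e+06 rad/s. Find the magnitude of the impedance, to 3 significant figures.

275 Ω

X_L = ωL = 301 Ω
X_C = 1/(ωC) = 189 Ω
Branch 1 (R+jX_L): Z₁ = 240 + j301 Ω, |Z₁| = 385 Ω
Branch 2 (−jX_C): Z₂ = −j189 Ω
Parallel: Z = Z₁Z₂/(Z₁+Z₂), |Z| = 275 Ω, ∠Z = -63.6°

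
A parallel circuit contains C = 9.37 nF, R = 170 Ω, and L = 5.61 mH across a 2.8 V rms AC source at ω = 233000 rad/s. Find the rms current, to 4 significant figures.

16.94 mA

X_L = ωL = 1307 Ω
X_C = 1/(ωC) = 458.0 Ω
Parallel: admittances add. Y = 1/R + 1/(jωL) + jωC
Y = (0.005882 + j0.001418) S
|Y| = 0.006051 S → |Z| = 1/|Y| = 165.3 Ω, ∠Z = −∠Y = -13.55°
I = V/|Z| = 2.8/165.3 = 16.94 mA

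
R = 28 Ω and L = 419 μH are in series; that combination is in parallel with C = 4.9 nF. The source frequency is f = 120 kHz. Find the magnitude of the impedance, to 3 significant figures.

ω = 2πf = 754000 rad/s
X_L = ωL = 316 Ω
X_C = 1/(ωC) = 271 Ω
Branch 1 (R+jX_L): Z₁ = 28.0 + j316 Ω, |Z₁| = 317 Ω
Branch 2 (−jX_C): Z₂ = −j271 Ω
Parallel: Z = Z₁Z₂/(Z₁+Z₂), |Z| = 1610 Ω, ∠Z = -63.3°

1610 Ω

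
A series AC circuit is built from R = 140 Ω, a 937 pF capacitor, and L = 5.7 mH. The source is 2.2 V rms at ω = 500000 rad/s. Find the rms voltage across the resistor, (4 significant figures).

X_L = ωL = 2850 Ω
X_C = 1/(ωC) = 2134 Ω
Net reactance X = X_L − X_C = 715.5 Ω
Z = 140.0 + j715.5 Ω
|Z| = √(140.0² + 715.5²) = 729.1 Ω
I = V/|Z| = 3.017 mA
V_R = I·|Z_R| = 0.003017 × 140.0 = 0.4224 V

0.4224 V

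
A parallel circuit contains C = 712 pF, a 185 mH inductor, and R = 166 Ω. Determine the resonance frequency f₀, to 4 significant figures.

13.87 kHz

ω₀ = 1/√(LC) = 1/√(0.185 × 7.12e-10) = 87130 rad/s
f₀ = ω₀/(2π) = 13.87 kHz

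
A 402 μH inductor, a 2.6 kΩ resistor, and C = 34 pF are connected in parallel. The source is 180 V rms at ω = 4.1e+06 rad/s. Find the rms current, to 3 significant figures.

X_L = ωL = 1650 Ω
X_C = 1/(ωC) = 7170 Ω
Parallel: admittances add. Y = 1/R + 1/(jωL) + jωC
Y = (0.000385 − j0.000467) S
|Y| = 0.000605 S → |Z| = 1/|Y| = 1650 Ω, ∠Z = −∠Y = 50.5°
I = V/|Z| = 180/1650 = 109 mA

109 mA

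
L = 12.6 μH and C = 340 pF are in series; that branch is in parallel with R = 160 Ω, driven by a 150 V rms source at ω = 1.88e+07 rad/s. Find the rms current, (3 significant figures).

2.09 A

X_L = ωL = 237 Ω
X_C = 1/(ωC) = 156 Ω
Branch 1: Z₁ = R = 160 Ω
Branch 2 (series LC): Z₂ = j(X_L − X_C) = j80.4 Ω
Parallel: Z = Z₁Z₂/(Z₁+Z₂), |Z| = 71.9 Ω, ∠Z = 63.3°
I = V/|Z| = 150/71.9 = 2.09 A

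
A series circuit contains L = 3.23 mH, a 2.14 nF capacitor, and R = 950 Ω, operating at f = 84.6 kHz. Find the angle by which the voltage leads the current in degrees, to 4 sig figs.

ω = 2πf = 531600 rad/s
X_L = ωL = 1717 Ω
X_C = 1/(ωC) = 879.1 Ω
Net reactance X = X_L − X_C = 837.8 Ω
Z = 950.0 + j837.8 Ω
|Z| = √(950.0² + 837.8²) = 1267 Ω
∠Z = arctan(837.8/950.0) = 41.41°

41.41°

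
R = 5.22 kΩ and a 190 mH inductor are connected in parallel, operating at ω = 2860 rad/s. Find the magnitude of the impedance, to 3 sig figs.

X_L = ωL = 543 Ω
Parallel: admittances add. Y = 1/R + 1/(jωL)
Y = (0.000192 − j0.00184) S
|Y| = 0.00185 S → |Z| = 1/|Y| = 540 Ω, ∠Z = −∠Y = 84.1°

540 Ω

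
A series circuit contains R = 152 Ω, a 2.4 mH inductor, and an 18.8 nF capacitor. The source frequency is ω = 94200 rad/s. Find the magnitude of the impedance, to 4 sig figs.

X_L = ωL = 226.1 Ω
X_C = 1/(ωC) = 564.7 Ω
Net reactance X = X_L − X_C = -338.6 Ω
Z = 152.0 − j338.6 Ω
|Z| = √(152.0² + 338.6²) = 371.1 Ω

371.1 Ω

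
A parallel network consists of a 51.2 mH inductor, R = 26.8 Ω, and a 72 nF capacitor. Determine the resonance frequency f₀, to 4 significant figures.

2.621 kHz

ω₀ = 1/√(LC) = 1/√(0.0512 × 7.2e-08) = 16470 rad/s
f₀ = ω₀/(2π) = 2.621 kHz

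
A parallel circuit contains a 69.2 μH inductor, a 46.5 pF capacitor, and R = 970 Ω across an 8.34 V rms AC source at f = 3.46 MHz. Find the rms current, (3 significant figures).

9.07 mA

ω = 2πf = 2.174e+07 rad/s
X_L = ωL = 1500 Ω
X_C = 1/(ωC) = 989 Ω
Parallel: admittances add. Y = 1/R + 1/(jωL) + jωC
Y = (0.00103 + j0.000346) S
|Y| = 0.00109 S → |Z| = 1/|Y| = 920 Ω, ∠Z = −∠Y = -18.6°
I = V/|Z| = 8.34/920 = 9.07 mA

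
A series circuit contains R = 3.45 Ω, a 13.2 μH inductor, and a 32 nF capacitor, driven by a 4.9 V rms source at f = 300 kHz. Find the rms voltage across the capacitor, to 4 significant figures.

ω = 2πf = 1.885e+06 rad/s
X_L = ωL = 24.88 Ω
X_C = 1/(ωC) = 16.58 Ω
Net reactance X = X_L − X_C = 8.303 Ω
Z = 3.450 + j8.303 Ω
|Z| = √(3.450² + 8.303²) = 8.991 Ω
I = V/|Z| = 545.0 mA
V_C = I·|Z_C| = 0.5450 × 16.58 = 9.035 V

9.035 V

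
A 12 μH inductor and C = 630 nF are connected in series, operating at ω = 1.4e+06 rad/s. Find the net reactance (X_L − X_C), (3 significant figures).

15.7 Ω

X_L = ωL = 16.8 Ω
X_C = 1/(ωC) = 1.13 Ω
X = 16.8 − 1.13 = 15.7 Ω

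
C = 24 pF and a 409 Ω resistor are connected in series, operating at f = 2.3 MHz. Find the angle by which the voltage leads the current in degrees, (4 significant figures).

ω = 2πf = 1.445e+07 rad/s
X_C = 1/(ωC) = 2883 Ω
Z = 409.0 − j2883 Ω
|Z| = √(409.0² + 2883²) = 2912 Ω
∠Z = arctan(-2883/409.0) = -81.93°

-81.93°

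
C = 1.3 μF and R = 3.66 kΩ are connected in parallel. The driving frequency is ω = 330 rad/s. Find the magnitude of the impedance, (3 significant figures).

X_C = 1/(ωC) = 2330 Ω
Parallel: admittances add. Y = 1/R + jωC
Y = (0.000273 + j0.000429) S
|Y| = 0.000509 S → |Z| = 1/|Y| = 1970 Ω, ∠Z = −∠Y = -57.5°

1970 Ω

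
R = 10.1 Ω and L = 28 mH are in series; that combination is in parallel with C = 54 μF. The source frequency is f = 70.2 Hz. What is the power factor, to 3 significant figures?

0.849

ω = 2πf = 441.1 rad/s
X_L = ωL = 12.4 Ω
X_C = 1/(ωC) = 42.0 Ω
Branch 1 (R+jX_L): Z₁ = 10.1 + j12.4 Ω, |Z₁| = 16.0 Ω
Branch 2 (−jX_C): Z₂ = −j42.0 Ω
Parallel: Z = Z₁Z₂/(Z₁+Z₂), |Z| = 21.4 Ω, ∠Z = 31.9°
cos φ = cos(31.9°) = 0.849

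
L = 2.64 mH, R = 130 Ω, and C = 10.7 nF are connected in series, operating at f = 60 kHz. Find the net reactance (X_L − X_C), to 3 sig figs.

747 Ω

ω = 2πf = 377000 rad/s
X_L = ωL = 995 Ω
X_C = 1/(ωC) = 248 Ω
X = 995 − 248 = 747 Ω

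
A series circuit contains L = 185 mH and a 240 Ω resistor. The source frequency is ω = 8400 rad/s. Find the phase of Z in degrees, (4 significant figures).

81.22°

X_L = ωL = 1554 Ω
Z = 240.0 + j1554 Ω
|Z| = √(240.0² + 1554²) = 1572 Ω
∠Z = arctan(1554/240.0) = 81.22°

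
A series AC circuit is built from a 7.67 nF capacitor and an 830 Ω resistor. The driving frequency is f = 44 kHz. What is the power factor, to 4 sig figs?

ω = 2πf = 276500 rad/s
X_C = 1/(ωC) = 471.6 Ω
Z = 830.0 − j471.6 Ω
|Z| = √(830.0² + 471.6²) = 954.6 Ω
∠Z = arctan(-471.6/830.0) = -29.60°
cos φ = cos(-29.60°) = 0.8695

0.8695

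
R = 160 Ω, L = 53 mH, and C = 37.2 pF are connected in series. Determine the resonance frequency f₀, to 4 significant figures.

ω₀ = 1/√(LC) = 1/√(0.053 × 3.72e-11) = 712200 rad/s
f₀ = ω₀/(2π) = 113.3 kHz

113.3 kHz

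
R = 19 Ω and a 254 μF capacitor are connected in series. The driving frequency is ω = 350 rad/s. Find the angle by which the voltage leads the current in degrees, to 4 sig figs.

-30.63°

X_C = 1/(ωC) = 11.25 Ω
Z = 19.00 − j11.25 Ω
|Z| = √(19.00² + 11.25²) = 22.08 Ω
∠Z = arctan(-11.25/19.00) = -30.63°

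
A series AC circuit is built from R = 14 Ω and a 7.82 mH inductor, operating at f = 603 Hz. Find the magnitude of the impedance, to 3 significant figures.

ω = 2πf = 3789 rad/s
X_L = ωL = 29.6 Ω
Z = 14.0 + j29.6 Ω
|Z| = √(14.0² + 29.6²) = 32.8 Ω

32.8 Ω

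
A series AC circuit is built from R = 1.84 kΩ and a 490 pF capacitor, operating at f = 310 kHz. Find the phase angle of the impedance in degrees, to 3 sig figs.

-29.7°

ω = 2πf = 1.948e+06 rad/s
X_C = 1/(ωC) = 1050 Ω
Z = 1840 − j1050 Ω
|Z| = √(1840² + 1050²) = 2120 Ω
∠Z = arctan(-1050/1840) = -29.7°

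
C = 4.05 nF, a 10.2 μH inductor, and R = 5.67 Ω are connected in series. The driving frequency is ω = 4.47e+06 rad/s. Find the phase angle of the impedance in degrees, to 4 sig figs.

X_L = ωL = 45.59 Ω
X_C = 1/(ωC) = 55.24 Ω
Net reactance X = X_L − X_C = -9.644 Ω
Z = 5.670 − j9.644 Ω
|Z| = √(5.670² + 9.644²) = 11.19 Ω
∠Z = arctan(-9.644/5.670) = -59.55°

-59.55°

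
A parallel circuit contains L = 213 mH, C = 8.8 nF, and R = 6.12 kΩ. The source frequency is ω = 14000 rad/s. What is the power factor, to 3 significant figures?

X_L = ωL = 2980 Ω
X_C = 1/(ωC) = 8120 Ω
Parallel: admittances add. Y = 1/R + 1/(jωL) + jωC
Y = (0.000163 − j0.000212) S
|Y| = 0.000268 S → |Z| = 1/|Y| = 3730 Ω, ∠Z = −∠Y = 52.4°
cos φ = cos(52.4°) = 0.610

0.610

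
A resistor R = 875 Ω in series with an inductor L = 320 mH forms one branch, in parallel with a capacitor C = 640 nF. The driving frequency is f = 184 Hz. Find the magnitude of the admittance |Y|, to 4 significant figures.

ω = 2πf = 1156 rad/s
X_L = ωL = 370.0 Ω
X_C = 1/(ωC) = 1352 Ω
Branch 1 (R+jX_L): Z₁ = 875.0 + j370.0 Ω, |Z₁| = 950.0 Ω
Branch 2 (−jX_C): Z₂ = −j1352 Ω
Parallel: Z = Z₁Z₂/(Z₁+Z₂), |Z| = 976.4 Ω, ∠Z = -18.80°
|Y| = 1/|Z| = 1.024 mS

1.024 mS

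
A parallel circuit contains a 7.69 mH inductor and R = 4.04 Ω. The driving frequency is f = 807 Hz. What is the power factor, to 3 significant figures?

0.995

ω = 2πf = 5071 rad/s
X_L = ωL = 39.0 Ω
Parallel: admittances add. Y = 1/R + 1/(jωL)
Y = (0.248 − j0.0256) S
|Y| = 0.249 S → |Z| = 1/|Y| = 4.02 Ω, ∠Z = −∠Y = 5.92°
cos φ = cos(5.92°) = 0.995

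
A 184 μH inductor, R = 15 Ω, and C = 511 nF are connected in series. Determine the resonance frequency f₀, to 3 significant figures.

16.4 kHz

ω₀ = 1/√(LC) = 1/√(0.000184 × 5.11e-07) = 103100 rad/s
f₀ = ω₀/(2π) = 16.4 kHz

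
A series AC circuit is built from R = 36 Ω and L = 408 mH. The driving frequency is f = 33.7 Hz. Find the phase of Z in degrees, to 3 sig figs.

ω = 2πf = 211.7 rad/s
X_L = ωL = 86.4 Ω
Z = 36.0 + j86.4 Ω
|Z| = √(36.0² + 86.4²) = 93.6 Ω
∠Z = arctan(86.4/36.0) = 67.4°

67.4°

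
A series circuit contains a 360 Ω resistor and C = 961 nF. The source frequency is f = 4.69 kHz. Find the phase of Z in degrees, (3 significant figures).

ω = 2πf = 29470 rad/s
X_C = 1/(ωC) = 35.3 Ω
Z = 360 − j35.3 Ω
|Z| = √(360² + 35.3²) = 362 Ω
∠Z = arctan(-35.3/360) = -5.60°

-5.60°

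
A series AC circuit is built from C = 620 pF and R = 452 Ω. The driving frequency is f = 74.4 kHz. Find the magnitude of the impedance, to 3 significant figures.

3480 Ω

ω = 2πf = 467500 rad/s
X_C = 1/(ωC) = 3450 Ω
Z = 452 − j3450 Ω
|Z| = √(452² + 3450²) = 3480 Ω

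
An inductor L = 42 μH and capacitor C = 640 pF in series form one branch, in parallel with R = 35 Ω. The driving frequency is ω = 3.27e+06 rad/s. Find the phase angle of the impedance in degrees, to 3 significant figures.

X_L = ωL = 137 Ω
X_C = 1/(ωC) = 478 Ω
Branch 1: Z₁ = R = 35.0 Ω
Branch 2 (series LC): Z₂ = j(X_L − X_C) = −j340 Ω
Parallel: Z = Z₁Z₂/(Z₁+Z₂), |Z| = 34.8 Ω, ∠Z = -5.87°

-5.87°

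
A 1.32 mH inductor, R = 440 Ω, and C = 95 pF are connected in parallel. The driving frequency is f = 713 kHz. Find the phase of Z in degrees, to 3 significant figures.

-6.44°

ω = 2πf = 4.48e+06 rad/s
X_L = ωL = 5910 Ω
X_C = 1/(ωC) = 2350 Ω
Parallel: admittances add. Y = 1/R + 1/(jωL) + jωC
Y = (0.00227 + j0.000256) S
|Y| = 0.00229 S → |Z| = 1/|Y| = 437 Ω, ∠Z = −∠Y = -6.44°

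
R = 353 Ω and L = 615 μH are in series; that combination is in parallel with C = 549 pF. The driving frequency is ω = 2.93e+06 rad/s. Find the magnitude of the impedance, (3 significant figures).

927 Ω

X_L = ωL = 1800 Ω
X_C = 1/(ωC) = 622 Ω
Branch 1 (R+jX_L): Z₁ = 353 + j1800 Ω, |Z₁| = 1840 Ω
Branch 2 (−jX_C): Z₂ = −j622 Ω
Parallel: Z = Z₁Z₂/(Z₁+Z₂), |Z| = 927 Ω, ∠Z = -84.4°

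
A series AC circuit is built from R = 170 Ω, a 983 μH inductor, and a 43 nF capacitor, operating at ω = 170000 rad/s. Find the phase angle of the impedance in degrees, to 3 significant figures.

X_L = ωL = 167 Ω
X_C = 1/(ωC) = 137 Ω
Net reactance X = X_L − X_C = 30.3 Ω
Z = 170 + j30.3 Ω
|Z| = √(170² + 30.3²) = 173 Ω
∠Z = arctan(30.3/170) = 10.1°

10.1°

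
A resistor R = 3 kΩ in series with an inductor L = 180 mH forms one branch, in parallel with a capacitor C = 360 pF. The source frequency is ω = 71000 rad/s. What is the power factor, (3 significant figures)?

0.337

X_L = ωL = 12800 Ω
X_C = 1/(ωC) = 39100 Ω
Branch 1 (R+jX_L): Z₁ = 3000 + j12800 Ω, |Z₁| = 13100 Ω
Branch 2 (−jX_C): Z₂ = −j39100 Ω
Parallel: Z = Z₁Z₂/(Z₁+Z₂), |Z| = 19400 Ω, ∠Z = 70.3°
cos φ = cos(70.3°) = 0.337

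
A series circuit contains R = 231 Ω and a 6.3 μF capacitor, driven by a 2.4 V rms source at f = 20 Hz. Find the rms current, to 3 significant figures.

1.87 mA

ω = 2πf = 125.7 rad/s
X_C = 1/(ωC) = 1260 Ω
Z = 231 − j1260 Ω
|Z| = √(231² + 1260²) = 1280 Ω
I = V/|Z| = 2.4/1280 = 1.87 mA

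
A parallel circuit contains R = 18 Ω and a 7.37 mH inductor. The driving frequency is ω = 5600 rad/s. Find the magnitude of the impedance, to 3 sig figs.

16.5 Ω

X_L = ωL = 41.3 Ω
Parallel: admittances add. Y = 1/R + 1/(jωL)
Y = (0.0556 − j0.0242) S
|Y| = 0.0606 S → |Z| = 1/|Y| = 16.5 Ω, ∠Z = −∠Y = 23.6°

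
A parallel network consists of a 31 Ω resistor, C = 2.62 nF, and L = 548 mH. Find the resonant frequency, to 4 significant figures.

ω₀ = 1/√(LC) = 1/√(0.548 × 2.62e-09) = 26390 rad/s
f₀ = ω₀/(2π) = 4.200 kHz

4.200 kHz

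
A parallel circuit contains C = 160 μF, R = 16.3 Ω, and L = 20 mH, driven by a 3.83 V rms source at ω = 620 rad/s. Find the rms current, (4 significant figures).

X_L = ωL = 12.40 Ω
X_C = 1/(ωC) = 10.08 Ω
Parallel: admittances add. Y = 1/R + 1/(jωL) + jωC
Y = (0.06135 + j0.01855) S
|Y| = 0.06409 S → |Z| = 1/|Y| = 15.60 Ω, ∠Z = −∠Y = -16.83°
I = V/|Z| = 3.83/15.60 = 245.5 mA

245.5 mA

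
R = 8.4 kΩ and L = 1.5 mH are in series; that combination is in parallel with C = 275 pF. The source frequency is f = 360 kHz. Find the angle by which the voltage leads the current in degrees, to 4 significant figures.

-80.00°

ω = 2πf = 2.262e+06 rad/s
X_L = ωL = 3393 Ω
X_C = 1/(ωC) = 1608 Ω
Branch 1 (R+jX_L): Z₁ = 8400 + j3393 Ω, |Z₁| = 9059 Ω
Branch 2 (−jX_C): Z₂ = −j1608 Ω
Parallel: Z = Z₁Z₂/(Z₁+Z₂), |Z| = 1696 Ω, ∠Z = -80.00°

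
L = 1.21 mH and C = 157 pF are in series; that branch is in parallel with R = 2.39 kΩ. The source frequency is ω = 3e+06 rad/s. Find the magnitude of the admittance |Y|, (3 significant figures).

785 μS

X_L = ωL = 3630 Ω
X_C = 1/(ωC) = 2120 Ω
Branch 1: Z₁ = R = 2390 Ω
Branch 2 (series LC): Z₂ = j(X_L − X_C) = j1510 Ω
Parallel: Z = Z₁Z₂/(Z₁+Z₂), |Z| = 1270 Ω, ∠Z = 57.8°
|Y| = 1/|Z| = 785 μS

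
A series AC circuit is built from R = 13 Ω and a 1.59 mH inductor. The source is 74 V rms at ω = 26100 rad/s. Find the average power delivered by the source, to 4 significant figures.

X_L = ωL = 41.50 Ω
Z = 13.00 + j41.50 Ω
|Z| = √(13.00² + 41.50²) = 43.49 Ω
∠Z = arctan(41.50/13.00) = 72.61°
I = V/|Z| = 1.702 A
P = VI cos φ = 74 × 1.702 × cos(72.61°) = 37.64 W

37.64 W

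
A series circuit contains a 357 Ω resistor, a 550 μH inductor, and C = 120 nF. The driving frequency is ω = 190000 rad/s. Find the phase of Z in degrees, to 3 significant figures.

X_L = ωL = 104 Ω
X_C = 1/(ωC) = 43.9 Ω
Net reactance X = X_L − X_C = 60.6 Ω
Z = 357 + j60.6 Ω
|Z| = √(357² + 60.6²) = 362 Ω
∠Z = arctan(60.6/357) = 9.64°

9.64°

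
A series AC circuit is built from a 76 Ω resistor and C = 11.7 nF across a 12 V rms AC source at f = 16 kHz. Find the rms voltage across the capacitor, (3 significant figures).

12.0 V

ω = 2πf = 100500 rad/s
X_C = 1/(ωC) = 850 Ω
Z = 76.0 − j850 Ω
|Z| = √(76.0² + 850²) = 854 Ω
I = V/|Z| = 14.1 mA
V_C = I·|Z_C| = 0.0141 × 850 = 12.0 V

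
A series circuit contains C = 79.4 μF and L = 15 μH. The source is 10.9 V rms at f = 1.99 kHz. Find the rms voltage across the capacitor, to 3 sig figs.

ω = 2πf = 12500 rad/s
X_L = ωL = 0.188 Ω
X_C = 1/(ωC) = 1.01 Ω
Net reactance X = X_L − X_C = -0.820 Ω
Z = − j0.820 Ω
|Z| = √(0² + 0.820²) = 0.820 Ω
I = V/|Z| = 13.3 A
V_C = I·|Z_C| = 13.3 × 1.01 = 13.4 V

13.4 V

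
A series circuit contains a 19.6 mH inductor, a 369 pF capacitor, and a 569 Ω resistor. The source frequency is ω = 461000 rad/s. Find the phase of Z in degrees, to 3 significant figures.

79.8°

X_L = ωL = 9040 Ω
X_C = 1/(ωC) = 5880 Ω
Net reactance X = X_L − X_C = 3160 Ω
Z = 569 + j3160 Ω
|Z| = √(569² + 3160²) = 3210 Ω
∠Z = arctan(3160/569) = 79.8°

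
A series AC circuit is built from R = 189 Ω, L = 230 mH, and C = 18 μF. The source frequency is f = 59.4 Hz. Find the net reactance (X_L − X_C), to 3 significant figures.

ω = 2πf = 373.2 rad/s
X_L = ωL = 85.8 Ω
X_C = 1/(ωC) = 149 Ω
X = 85.8 − 149 = -63.0 Ω

-63.0 Ω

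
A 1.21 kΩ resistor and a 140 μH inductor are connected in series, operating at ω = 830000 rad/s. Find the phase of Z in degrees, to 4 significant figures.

X_L = ωL = 116.2 Ω
Z = 1210 + j116.2 Ω
|Z| = √(1210² + 116.2²) = 1216 Ω
∠Z = arctan(116.2/1210) = 5.485°

5.485°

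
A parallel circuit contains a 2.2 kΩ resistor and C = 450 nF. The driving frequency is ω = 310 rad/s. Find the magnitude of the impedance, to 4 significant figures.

2103 Ω

X_C = 1/(ωC) = 7168 Ω
Parallel: admittances add. Y = 1/R + jωC
Y = (0.0004545 + j0.0001395) S
|Y| = 0.0004755 S → |Z| = 1/|Y| = 2103 Ω, ∠Z = −∠Y = -17.06°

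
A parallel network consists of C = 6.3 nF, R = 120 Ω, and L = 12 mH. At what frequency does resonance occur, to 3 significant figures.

18.3 kHz

ω₀ = 1/√(LC) = 1/√(0.012 × 6.3e-09) = 115000 rad/s
f₀ = ω₀/(2π) = 18.3 kHz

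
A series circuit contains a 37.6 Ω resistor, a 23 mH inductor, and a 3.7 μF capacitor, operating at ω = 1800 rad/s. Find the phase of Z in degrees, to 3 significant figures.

-70.9°

X_L = ωL = 41.4 Ω
X_C = 1/(ωC) = 150 Ω
Net reactance X = X_L − X_C = -109 Ω
Z = 37.6 − j109 Ω
|Z| = √(37.6² + 109²) = 115 Ω
∠Z = arctan(-109/37.6) = -70.9°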